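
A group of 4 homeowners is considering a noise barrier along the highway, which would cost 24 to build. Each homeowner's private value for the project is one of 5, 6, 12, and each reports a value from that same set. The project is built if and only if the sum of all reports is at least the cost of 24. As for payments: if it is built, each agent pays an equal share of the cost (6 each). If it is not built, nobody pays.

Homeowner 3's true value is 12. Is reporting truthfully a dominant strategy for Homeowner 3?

Check each profile of the others' reports and compare truth against every alternative report.
Others report (5, 5, 5): truth gives 6, best alternative gives 0.
Others report (5, 5, 6): truth gives 6, best alternative gives 0.
Others report (5, 6, 5): truth gives 6, best alternative gives 0.
Others report (5, 6, 6): truth gives 6, best alternative gives 0.
Others report (6, 5, 5): truth gives 6, best alternative gives 0.
Others report (6, 5, 6): truth gives 6, best alternative gives 0.
(Remaining 21 profiles checked similarly; truth is weakly best in each.)
In every case the truthful report is at least as good as any alternative, so it is a dominant strategy.

Yes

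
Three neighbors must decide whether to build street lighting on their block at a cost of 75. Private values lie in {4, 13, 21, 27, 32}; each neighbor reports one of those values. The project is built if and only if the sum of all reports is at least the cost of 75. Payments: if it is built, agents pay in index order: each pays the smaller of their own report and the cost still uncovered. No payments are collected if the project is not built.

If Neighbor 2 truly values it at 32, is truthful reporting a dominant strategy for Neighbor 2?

No

Consider the case where Neighbor 1 reports 21 and Neighbor 3 reports 27.
Truthful report 32: project built, pays 32, utility 32 - 32 = 0.
Report 27 instead: project built, pays 27, utility 32 - 27 = 5.
Since 5 > 0, reporting 27 is strictly better here, so truthful reporting is not dominant.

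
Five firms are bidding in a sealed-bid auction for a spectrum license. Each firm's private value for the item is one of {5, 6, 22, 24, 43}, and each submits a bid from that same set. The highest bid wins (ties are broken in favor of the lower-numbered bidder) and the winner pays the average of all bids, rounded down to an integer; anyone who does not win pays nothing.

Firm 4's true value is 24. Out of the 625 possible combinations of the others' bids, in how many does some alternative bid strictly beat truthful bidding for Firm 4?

Others bid (5, 5, 5, 5): truth gives 16; bid 6 gives 19 > 16. Violating.
Others bid (5, 5, 5, 6): truth gives 15; bid 6 gives 19 > 15. Violating.
Others bid (5, 5, 5, 22): truth gives 12; bid 22 gives 13 > 12. Violating.
Others bid (5, 5, 5, 43): truth gives 0; bid 43 gives 4 > 0. Violating.
Others bid (5, 5, 5, 24): truth gives 12; no alternative beats it.
Others bid (5, 5, 6, 22): truth gives 12; no alternative beats it.
(Checking all 625 profiles: 155 have a profitable deviation, 470 do not.)

155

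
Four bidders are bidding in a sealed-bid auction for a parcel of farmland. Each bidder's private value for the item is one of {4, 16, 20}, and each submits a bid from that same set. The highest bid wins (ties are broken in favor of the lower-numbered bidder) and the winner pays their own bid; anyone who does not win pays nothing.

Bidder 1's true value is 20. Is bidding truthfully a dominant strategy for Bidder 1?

Consider the case where Bidder 2 bids 4, Bidder 3 bids 4 and Bidder 4 bids 4.
Truthful bid 20: wins, pays 20, utility 20 - 20 = 0.
Bid 4 instead: wins, pays 4, utility 20 - 4 = 16.
Since 16 > 0, bidding 4 is strictly better here, so truthful bidding is not dominant.

No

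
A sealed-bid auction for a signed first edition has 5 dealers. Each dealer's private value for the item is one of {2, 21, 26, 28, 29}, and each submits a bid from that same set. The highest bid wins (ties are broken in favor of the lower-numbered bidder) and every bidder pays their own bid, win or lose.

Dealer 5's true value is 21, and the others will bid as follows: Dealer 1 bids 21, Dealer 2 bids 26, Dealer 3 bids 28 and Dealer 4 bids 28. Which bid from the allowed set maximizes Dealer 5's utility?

Bid 2: loses but pays 2, utility -2.
Bid 21: loses but pays 21, utility -21.
Bid 26: loses but pays 26, utility -26.
Bid 28: loses but pays 28, utility -28.
Bid 29: wins, pays 29, utility 21 - 29 = -8.
The best choice is 2 with utility -2.

2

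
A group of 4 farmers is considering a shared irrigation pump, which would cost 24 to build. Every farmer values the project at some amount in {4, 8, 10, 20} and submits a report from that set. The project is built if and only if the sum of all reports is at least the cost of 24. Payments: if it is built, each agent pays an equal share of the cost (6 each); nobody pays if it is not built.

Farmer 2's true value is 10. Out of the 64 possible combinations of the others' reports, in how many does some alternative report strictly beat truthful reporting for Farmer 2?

Others report (4, 4, 4): truth gives 0; report 20 gives 4 > 0. Violating.
Others report (4, 4, 8): truth gives 4; no alternative beats it.
Others report (4, 4, 10): truth gives 4; no alternative beats it.
(Checking all 64 profiles: 1 has a profitable deviation, 63 do not.)

1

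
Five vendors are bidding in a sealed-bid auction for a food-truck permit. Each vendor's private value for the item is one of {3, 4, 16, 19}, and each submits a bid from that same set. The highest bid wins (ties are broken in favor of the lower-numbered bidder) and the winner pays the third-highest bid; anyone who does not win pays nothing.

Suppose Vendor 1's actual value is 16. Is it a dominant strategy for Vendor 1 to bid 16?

No

Consider the case where Vendor 2 bids 3, Vendor 3 bids 3, Vendor 4 bids 3 and Vendor 5 bids 19.
Truthful bid 16: loses, pays 0, utility 0.
Bid 19 instead: wins, pays 3, utility 16 - 3 = 13.
Since 13 > 0, bidding 19 is strictly better here, so truthful bidding is not dominant.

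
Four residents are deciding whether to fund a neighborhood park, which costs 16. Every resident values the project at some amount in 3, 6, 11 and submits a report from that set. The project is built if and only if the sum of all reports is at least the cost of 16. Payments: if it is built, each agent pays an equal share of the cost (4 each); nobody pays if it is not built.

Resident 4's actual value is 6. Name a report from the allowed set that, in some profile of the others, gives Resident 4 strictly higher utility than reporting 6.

11

Suppose Resident 1 reports 3, Resident 2 reports 3 and Resident 3 reports 3.
Report 6: project not built, utility 0.
Report 11: project built, pays 4, utility 6 - 4 = 2.
So reporting 11 beats truth here (2 > 0).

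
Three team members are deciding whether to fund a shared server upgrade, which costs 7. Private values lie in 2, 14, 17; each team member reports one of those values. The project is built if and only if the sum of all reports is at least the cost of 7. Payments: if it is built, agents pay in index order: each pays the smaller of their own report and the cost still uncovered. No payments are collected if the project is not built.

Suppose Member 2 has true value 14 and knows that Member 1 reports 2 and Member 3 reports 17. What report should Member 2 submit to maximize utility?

2

Report 2: project built, pays 2, utility 14 - 2 = 12.
Report 14: project built, pays 5, utility 14 - 5 = 9.
Report 17: project built, pays 5, utility 14 - 5 = 9.
The best choice is 2 with utility 12.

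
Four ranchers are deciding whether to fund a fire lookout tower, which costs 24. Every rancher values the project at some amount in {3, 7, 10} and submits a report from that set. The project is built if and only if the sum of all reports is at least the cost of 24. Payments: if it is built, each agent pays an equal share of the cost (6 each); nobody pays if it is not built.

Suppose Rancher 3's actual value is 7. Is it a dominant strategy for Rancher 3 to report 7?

Consider the case where Rancher 1 reports 3, Rancher 2 reports 3 and Rancher 4 reports 10.
Truthful report 7: project not built, utility 0.
Report 10 instead: project built, pays 6, utility 7 - 6 = 1.
Since 1 > 0, reporting 10 is strictly better here, so truthful reporting is not dominant.

No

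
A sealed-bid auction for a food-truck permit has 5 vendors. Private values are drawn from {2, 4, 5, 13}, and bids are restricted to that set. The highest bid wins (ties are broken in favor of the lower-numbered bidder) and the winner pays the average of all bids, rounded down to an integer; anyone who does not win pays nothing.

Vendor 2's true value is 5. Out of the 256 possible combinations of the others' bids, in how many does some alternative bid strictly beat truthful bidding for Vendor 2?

4

Others bid (2, 2, 2, 4): truth gives 2; bid 4 gives 3 > 2. Violating.
Others bid (2, 2, 4, 2): truth gives 2; bid 4 gives 3 > 2. Violating.
Others bid (2, 4, 2, 2): truth gives 2; bid 4 gives 3 > 2. Violating.
Others bid (5, 2, 2, 2): truth gives 0; bid 13 gives 1 > 0. Violating.
Others bid (2, 2, 2, 2): truth gives 3; no alternative beats it.
Others bid (2, 2, 2, 5): truth gives 2; no alternative beats it.
(Checking all 256 profiles: 4 have a profitable deviation, 252 do not.)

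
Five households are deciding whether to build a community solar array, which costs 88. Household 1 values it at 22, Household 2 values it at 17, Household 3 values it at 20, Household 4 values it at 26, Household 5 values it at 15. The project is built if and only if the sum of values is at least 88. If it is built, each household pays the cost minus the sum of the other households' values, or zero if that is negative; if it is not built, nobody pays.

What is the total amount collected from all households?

40

Total value 100 ≥ cost 88, so it is built.
Household 1: others sum to 78; max(0, 88 - 78) = 10.
Household 2: others sum to 83; max(0, 88 - 83) = 5.
Household 3: others sum to 80; max(0, 88 - 80) = 8.
Household 4: others sum to 74; max(0, 88 - 74) = 14.
Household 5: others sum to 85; max(0, 88 - 85) = 3.
Total collected = 10 + 5 + 8 + 14 + 3 = 40.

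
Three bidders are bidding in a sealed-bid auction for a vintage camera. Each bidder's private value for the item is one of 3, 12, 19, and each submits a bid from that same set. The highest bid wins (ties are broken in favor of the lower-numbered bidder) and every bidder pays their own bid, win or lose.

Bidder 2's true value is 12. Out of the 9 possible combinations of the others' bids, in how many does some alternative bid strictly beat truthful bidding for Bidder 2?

Others bid (3, 19): truth gives -12; bid 3 gives -3 > -12. Violating.
Others bid (12, 3): truth gives -12; bid 3 gives -3 > -12. Violating.
Others bid (12, 12): truth gives -12; bid 3 gives -3 > -12. Violating.
Others bid (12, 19): truth gives -12; bid 3 gives -3 > -12. Violating.
Others bid (3, 3): truth gives 0; no alternative beats it.
Others bid (3, 12): truth gives 0; no alternative beats it.
(Checking all 9 profiles: 7 have a profitable deviation, 2 do not.)

7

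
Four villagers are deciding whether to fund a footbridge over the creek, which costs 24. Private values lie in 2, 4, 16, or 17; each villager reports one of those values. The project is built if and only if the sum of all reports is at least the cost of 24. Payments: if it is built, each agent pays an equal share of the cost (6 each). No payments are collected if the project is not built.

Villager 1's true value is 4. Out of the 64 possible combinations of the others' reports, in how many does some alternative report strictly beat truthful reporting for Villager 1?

6

Others report (2, 2, 16): truth gives -2; report 2 gives 0 > -2. Violating.
Others report (2, 2, 17): truth gives -2; report 2 gives 0 > -2. Violating.
Others report (2, 16, 2): truth gives -2; report 2 gives 0 > -2. Violating.
Others report (2, 17, 2): truth gives -2; report 2 gives 0 > -2. Violating.
Others report (2, 2, 2): truth gives 0; no alternative beats it.
Others report (2, 2, 4): truth gives 0; no alternative beats it.
(Checking all 64 profiles: 6 have a profitable deviation, 58 do not.)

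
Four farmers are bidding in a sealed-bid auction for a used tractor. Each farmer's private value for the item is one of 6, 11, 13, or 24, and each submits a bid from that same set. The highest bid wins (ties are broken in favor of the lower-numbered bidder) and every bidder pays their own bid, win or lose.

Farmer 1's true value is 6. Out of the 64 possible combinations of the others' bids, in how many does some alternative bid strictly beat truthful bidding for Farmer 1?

7

Others bid (6, 6, 11): truth gives -6; bid 11 gives -5 > -6. Violating.
Others bid (6, 11, 6): truth gives -6; bid 11 gives -5 > -6. Violating.
Others bid (6, 11, 11): truth gives -6; bid 11 gives -5 > -6. Violating.
Others bid (11, 6, 6): truth gives -6; bid 11 gives -5 > -6. Violating.
Others bid (6, 6, 6): truth gives 0; no alternative beats it.
Others bid (6, 6, 13): truth gives -6; no alternative beats it.
(Checking all 64 profiles: 7 have a profitable deviation, 57 do not.)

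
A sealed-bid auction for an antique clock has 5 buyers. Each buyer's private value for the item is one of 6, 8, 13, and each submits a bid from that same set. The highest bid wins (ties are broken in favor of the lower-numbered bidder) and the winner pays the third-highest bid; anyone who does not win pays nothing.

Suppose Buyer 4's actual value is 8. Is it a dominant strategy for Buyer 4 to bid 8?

Consider the case where Buyer 1 bids 6, Buyer 2 bids 6, Buyer 3 bids 6 and Buyer 5 bids 13.
Truthful bid 8: loses, pays 0, utility 0.
Bid 13 instead: wins, pays 6, utility 8 - 6 = 2.
Since 2 > 0, bidding 13 is strictly better here, so truthful bidding is not dominant.

No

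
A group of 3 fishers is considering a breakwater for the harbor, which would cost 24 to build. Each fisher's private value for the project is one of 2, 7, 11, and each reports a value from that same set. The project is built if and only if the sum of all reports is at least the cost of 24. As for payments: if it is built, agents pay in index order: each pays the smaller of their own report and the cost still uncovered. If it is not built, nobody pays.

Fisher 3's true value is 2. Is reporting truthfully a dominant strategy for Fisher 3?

Check each profile of the others' reports and compare truth against every alternative report.
Others report (7, 11): truth gives 0, best alternative gives -4.
Others report (11, 7): truth gives 0, best alternative gives -4.
Others report (2, 2): truth gives 0, best alternative gives 0.
Others report (2, 7): truth gives 0, best alternative gives 0.
Others report (2, 11): truth gives 0, best alternative gives 0.
Others report (7, 2): truth gives 0, best alternative gives 0.
(Remaining 3 profiles checked similarly; truth is weakly best in each.)
In every case the truthful report is at least as good as any alternative, so it is a dominant strategy.

Yes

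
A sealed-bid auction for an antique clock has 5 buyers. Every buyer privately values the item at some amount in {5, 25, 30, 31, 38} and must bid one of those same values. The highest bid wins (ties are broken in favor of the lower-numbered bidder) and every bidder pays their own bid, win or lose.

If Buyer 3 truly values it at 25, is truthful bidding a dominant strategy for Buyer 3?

No

Consider the case where Buyer 1 bids 5, Buyer 2 bids 5, Buyer 4 bids 5 and Buyer 5 bids 30.
Truthful bid 25: loses but pays 25, utility -25.
Bid 5 instead: loses but pays 5, utility -5.
Since -5 > -25, bidding 5 is strictly better here, so truthful bidding is not dominant.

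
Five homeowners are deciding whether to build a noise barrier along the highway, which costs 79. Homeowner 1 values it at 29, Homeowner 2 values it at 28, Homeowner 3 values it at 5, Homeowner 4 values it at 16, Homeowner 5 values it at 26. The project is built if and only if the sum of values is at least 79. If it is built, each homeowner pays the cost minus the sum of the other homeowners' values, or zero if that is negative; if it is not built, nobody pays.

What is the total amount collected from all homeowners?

Total value 104 ≥ cost 79, so it is built.
Homeowner 1: others sum to 75; max(0, 79 - 75) = 4.
Homeowner 2: others sum to 76; max(0, 79 - 76) = 3.
Homeowner 3: others sum to 99; max(0, 79 - 99) = 0.
Homeowner 4: others sum to 88; max(0, 79 - 88) = 0.
Homeowner 5: others sum to 78; max(0, 79 - 78) = 1.
Total collected = 4 + 3 + 0 + 0 + 1 = 8.

8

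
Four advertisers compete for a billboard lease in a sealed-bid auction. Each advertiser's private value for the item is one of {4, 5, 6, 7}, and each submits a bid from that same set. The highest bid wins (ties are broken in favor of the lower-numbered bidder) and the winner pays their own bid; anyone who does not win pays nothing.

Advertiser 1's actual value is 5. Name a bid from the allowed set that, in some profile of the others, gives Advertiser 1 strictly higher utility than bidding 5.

4

Suppose Advertiser 2 bids 4, Advertiser 3 bids 4 and Advertiser 4 bids 4.
Bid 5: wins, pays 5, utility 5 - 5 = 0.
Bid 4: wins, pays 4, utility 5 - 4 = 1.
So bidding 4 beats truth here (1 > 0).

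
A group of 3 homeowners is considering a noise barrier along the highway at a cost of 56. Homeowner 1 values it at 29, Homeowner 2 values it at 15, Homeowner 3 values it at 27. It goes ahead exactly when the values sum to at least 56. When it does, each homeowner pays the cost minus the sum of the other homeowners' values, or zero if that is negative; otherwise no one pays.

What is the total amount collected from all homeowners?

Total value 71 ≥ cost 56, so it is built.
Homeowner 1: others sum to 42; max(0, 56 - 42) = 14.
Homeowner 2: others sum to 56; max(0, 56 - 56) = 0.
Homeowner 3: others sum to 44; max(0, 56 - 44) = 12.
Total collected = 14 + 0 + 12 = 26.

26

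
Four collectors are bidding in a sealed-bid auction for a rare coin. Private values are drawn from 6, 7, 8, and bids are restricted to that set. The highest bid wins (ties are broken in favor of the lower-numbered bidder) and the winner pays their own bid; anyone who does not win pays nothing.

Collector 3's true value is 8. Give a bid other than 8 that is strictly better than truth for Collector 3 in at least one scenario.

Suppose Collector 1 bids 6, Collector 2 bids 6 and Collector 4 bids 6.
Bid 8: wins, pays 8, utility 8 - 8 = 0.
Bid 7: wins, pays 7, utility 8 - 7 = 1.
So bidding 7 beats truth here (1 > 0).

7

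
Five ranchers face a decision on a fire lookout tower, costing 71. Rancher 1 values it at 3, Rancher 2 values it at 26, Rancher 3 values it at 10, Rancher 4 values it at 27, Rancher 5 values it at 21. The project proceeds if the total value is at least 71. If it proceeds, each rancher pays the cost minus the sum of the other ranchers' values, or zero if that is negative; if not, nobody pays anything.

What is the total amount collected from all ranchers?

Total value 87 ≥ cost 71, so it is built.
Rancher 1: others sum to 84; max(0, 71 - 84) = 0.
Rancher 2: others sum to 61; max(0, 71 - 61) = 10.
Rancher 3: others sum to 77; max(0, 71 - 77) = 0.
Rancher 4: others sum to 60; max(0, 71 - 60) = 11.
Rancher 5: others sum to 66; max(0, 71 - 66) = 5.
Total collected = 0 + 10 + 0 + 11 + 5 = 26.

26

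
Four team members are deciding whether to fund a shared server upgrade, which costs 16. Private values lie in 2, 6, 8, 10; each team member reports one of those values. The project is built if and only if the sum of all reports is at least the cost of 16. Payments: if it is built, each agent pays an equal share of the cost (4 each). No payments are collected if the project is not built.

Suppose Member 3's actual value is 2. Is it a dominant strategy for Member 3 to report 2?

Check each profile of the others' reports and compare truth against every alternative report.
Others report (2, 2, 6): truth gives 0, best alternative gives -2.
Others report (2, 2, 8): truth gives 0, best alternative gives -2.
Others report (2, 6, 2): truth gives 0, best alternative gives -2.
Others report (2, 8, 2): truth gives 0, best alternative gives -2.
Others report (6, 2, 2): truth gives 0, best alternative gives -2.
Others report (8, 2, 2): truth gives 0, best alternative gives -2.
(Remaining 58 profiles checked similarly; truth is weakly best in each.)
In every case the truthful report is at least as good as any alternative, so it is a dominant strategy.

Yes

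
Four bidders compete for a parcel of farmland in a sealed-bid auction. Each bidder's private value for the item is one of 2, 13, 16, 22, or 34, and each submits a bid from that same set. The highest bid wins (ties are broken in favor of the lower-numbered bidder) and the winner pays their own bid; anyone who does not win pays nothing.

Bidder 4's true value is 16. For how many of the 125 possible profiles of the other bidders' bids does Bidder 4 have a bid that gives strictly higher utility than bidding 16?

1

Others bid (2, 2, 2): truth gives 0; bid 13 gives 3 > 0. Violating.
Others bid (2, 2, 13): truth gives 0; no alternative beats it.
Others bid (2, 2, 16): truth gives 0; no alternative beats it.
(Checking all 125 profiles: 1 has a profitable deviation, 124 do not.)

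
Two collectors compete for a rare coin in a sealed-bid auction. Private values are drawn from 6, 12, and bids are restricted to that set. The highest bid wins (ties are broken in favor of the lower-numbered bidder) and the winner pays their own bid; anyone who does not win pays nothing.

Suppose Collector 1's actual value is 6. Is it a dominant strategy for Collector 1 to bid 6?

Check each profile of the others' bids and compare truth against every alternative bid.
Others bid (6): truth gives 0, best alternative gives -6.
Others bid (12): truth gives 0, best alternative gives -6.
In every case the truthful bid is at least as good as any alternative, so it is a dominant strategy.

Yes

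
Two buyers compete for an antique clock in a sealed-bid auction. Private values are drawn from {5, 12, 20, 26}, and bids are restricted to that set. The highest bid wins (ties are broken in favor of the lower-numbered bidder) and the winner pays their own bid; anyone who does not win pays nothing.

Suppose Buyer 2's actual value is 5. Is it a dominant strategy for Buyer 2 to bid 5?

Check each profile of the others' bids and compare truth against every alternative bid.
Others bid (5): truth gives 0, best alternative gives -7.
Others bid (12): truth gives 0, best alternative gives 0.
Others bid (20): truth gives 0, best alternative gives 0.
Others bid (26): truth gives 0, best alternative gives 0.
In every case the truthful bid is at least as good as any alternative, so it is a dominant strategy.

Yes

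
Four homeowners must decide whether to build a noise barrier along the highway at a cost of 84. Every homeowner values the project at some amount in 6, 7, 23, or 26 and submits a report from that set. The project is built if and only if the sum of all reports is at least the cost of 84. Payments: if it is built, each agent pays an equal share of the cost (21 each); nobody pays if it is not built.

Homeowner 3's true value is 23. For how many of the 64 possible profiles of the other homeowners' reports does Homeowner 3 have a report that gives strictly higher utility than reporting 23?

Others report (6, 26, 26): truth gives 0; report 26 gives 2 > 0. Violating.
Others report (7, 26, 26): truth gives 0; report 26 gives 2 > 0. Violating.
Others report (26, 6, 26): truth gives 0; report 26 gives 2 > 0. Violating.
Others report (26, 7, 26): truth gives 0; report 26 gives 2 > 0. Violating.
Others report (6, 6, 6): truth gives 0; no alternative beats it.
Others report (6, 6, 7): truth gives 0; no alternative beats it.
(Checking all 64 profiles: 6 have a profitable deviation, 58 do not.)

6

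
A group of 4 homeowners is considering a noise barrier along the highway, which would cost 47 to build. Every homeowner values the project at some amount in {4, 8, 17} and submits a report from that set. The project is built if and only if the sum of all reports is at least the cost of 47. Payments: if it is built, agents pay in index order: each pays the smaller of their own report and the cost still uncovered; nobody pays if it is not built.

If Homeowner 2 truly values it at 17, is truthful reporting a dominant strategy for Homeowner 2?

No

Consider the case where Homeowner 1 reports 8, Homeowner 3 reports 17 and Homeowner 4 reports 17.
Truthful report 17: project built, pays 17, utility 17 - 17 = 0.
Report 8 instead: project built, pays 8, utility 17 - 8 = 9.
Since 9 > 0, reporting 8 is strictly better here, so truthful reporting is not dominant.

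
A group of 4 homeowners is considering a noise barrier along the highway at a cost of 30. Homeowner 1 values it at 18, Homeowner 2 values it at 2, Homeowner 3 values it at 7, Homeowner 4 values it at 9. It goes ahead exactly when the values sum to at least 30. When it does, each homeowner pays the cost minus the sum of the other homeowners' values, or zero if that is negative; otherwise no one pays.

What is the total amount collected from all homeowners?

16

Total value 36 ≥ cost 30, so it is built.
Homeowner 1: others sum to 18; max(0, 30 - 18) = 12.
Homeowner 2: others sum to 34; max(0, 30 - 34) = 0.
Homeowner 3: others sum to 29; max(0, 30 - 29) = 1.
Homeowner 4: others sum to 27; max(0, 30 - 27) = 3.
Total collected = 12 + 0 + 1 + 3 = 16.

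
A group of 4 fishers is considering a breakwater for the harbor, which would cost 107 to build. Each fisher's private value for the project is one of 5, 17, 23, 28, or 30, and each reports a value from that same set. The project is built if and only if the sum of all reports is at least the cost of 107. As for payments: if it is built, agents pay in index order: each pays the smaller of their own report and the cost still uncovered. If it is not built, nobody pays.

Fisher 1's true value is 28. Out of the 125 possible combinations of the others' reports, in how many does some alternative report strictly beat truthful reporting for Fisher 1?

Others report (28, 28, 28): truth gives 0; report 23 gives 5 > 0. Violating.
Others report (28, 28, 30): truth gives 0; report 23 gives 5 > 0. Violating.
Others report (28, 30, 28): truth gives 0; report 23 gives 5 > 0. Violating.
Others report (28, 30, 30): truth gives 0; report 23 gives 5 > 0. Violating.
Others report (5, 5, 5): truth gives 0; no alternative beats it.
Others report (5, 5, 17): truth gives 0; no alternative beats it.
(Checking all 125 profiles: 8 have a profitable deviation, 117 do not.)

8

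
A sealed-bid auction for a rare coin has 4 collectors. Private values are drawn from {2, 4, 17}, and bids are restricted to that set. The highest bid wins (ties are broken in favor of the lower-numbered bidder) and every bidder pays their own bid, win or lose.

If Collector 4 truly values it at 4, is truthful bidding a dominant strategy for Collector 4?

Consider the case where Collector 1 bids 2, Collector 2 bids 2 and Collector 3 bids 4.
Truthful bid 4: loses but pays 4, utility -4.
Bid 2 instead: loses but pays 2, utility -2.
Since -2 > -4, bidding 2 is strictly better here, so truthful bidding is not dominant.

No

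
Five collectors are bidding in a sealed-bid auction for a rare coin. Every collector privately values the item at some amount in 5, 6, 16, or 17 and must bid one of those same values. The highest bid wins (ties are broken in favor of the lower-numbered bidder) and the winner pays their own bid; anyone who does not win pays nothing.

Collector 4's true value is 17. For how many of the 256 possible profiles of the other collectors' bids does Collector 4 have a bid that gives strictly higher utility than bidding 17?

Others bid (5, 5, 5, 5): truth gives 0; bid 6 gives 11 > 0. Violating.
Others bid (5, 5, 5, 6): truth gives 0; bid 6 gives 11 > 0. Violating.
Others bid (5, 5, 5, 16): truth gives 0; bid 16 gives 1 > 0. Violating.
Others bid (5, 5, 6, 5): truth gives 0; bid 16 gives 1 > 0. Violating.
Others bid (5, 5, 5, 17): truth gives 0; no alternative beats it.
Others bid (5, 5, 6, 17): truth gives 0; no alternative beats it.
(Checking all 256 profiles: 24 have a profitable deviation, 232 do not.)

24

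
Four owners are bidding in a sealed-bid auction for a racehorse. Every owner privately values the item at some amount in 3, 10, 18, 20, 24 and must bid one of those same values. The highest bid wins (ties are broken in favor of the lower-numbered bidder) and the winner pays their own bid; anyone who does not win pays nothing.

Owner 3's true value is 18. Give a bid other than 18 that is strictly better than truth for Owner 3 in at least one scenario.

10

Suppose Owner 1 bids 3, Owner 2 bids 3 and Owner 4 bids 3.
Bid 18: wins, pays 18, utility 18 - 18 = 0.
Bid 10: wins, pays 10, utility 18 - 10 = 8.
So bidding 10 beats truth here (8 > 0).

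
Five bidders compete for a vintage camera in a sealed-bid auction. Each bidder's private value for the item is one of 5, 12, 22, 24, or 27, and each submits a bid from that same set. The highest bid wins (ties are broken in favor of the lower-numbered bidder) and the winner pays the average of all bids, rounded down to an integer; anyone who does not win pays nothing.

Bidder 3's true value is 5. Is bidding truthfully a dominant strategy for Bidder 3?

Yes

Check each profile of the others' bids and compare truth against every alternative bid.
Others bid (5, 5, 12, 12): truth gives 0, best alternative gives -4.
Others bid (5, 5, 5, 12): truth gives 0, best alternative gives -2.
Others bid (5, 5, 12, 5): truth gives 0, best alternative gives -2.
Others bid (5, 5, 5, 5): truth gives 0, best alternative gives -1.
Others bid (5, 5, 5, 22): truth gives 0, best alternative gives 0.
Others bid (5, 5, 5, 24): truth gives 0, best alternative gives 0.
(Remaining 619 profiles checked similarly; truth is weakly best in each.)
In every case the truthful bid is at least as good as any alternative, so it is a dominant strategy.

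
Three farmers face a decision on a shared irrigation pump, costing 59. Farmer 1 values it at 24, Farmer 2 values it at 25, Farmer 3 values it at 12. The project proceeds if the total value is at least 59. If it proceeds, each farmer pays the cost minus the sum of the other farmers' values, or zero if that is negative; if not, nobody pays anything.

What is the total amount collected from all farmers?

55

Total value 61 ≥ cost 59, so it is built.
Farmer 1: others sum to 37; max(0, 59 - 37) = 22.
Farmer 2: others sum to 36; max(0, 59 - 36) = 23.
Farmer 3: others sum to 49; max(0, 59 - 49) = 10.
Total collected = 22 + 23 + 10 = 55.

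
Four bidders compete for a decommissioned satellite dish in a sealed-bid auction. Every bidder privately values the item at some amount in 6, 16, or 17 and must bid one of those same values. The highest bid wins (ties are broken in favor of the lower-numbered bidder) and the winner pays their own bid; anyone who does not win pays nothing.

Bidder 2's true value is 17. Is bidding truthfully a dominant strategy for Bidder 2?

No

Consider the case where Bidder 1 bids 6, Bidder 3 bids 6 and Bidder 4 bids 6.
Truthful bid 17: wins, pays 17, utility 17 - 17 = 0.
Bid 16 instead: wins, pays 16, utility 17 - 16 = 1.
Since 1 > 0, bidding 16 is strictly better here, so truthful bidding is not dominant.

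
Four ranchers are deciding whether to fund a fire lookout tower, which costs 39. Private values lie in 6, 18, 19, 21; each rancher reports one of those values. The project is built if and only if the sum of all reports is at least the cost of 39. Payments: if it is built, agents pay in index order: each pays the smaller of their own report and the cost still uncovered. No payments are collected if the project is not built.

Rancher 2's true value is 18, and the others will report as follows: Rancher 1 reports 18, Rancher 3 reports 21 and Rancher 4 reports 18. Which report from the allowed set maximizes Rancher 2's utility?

Report 6: project built, pays 6, utility 18 - 6 = 12.
Report 18: project built, pays 18, utility 18 - 18 = 0.
Report 19: project built, pays 19, utility 18 - 19 = -1.
Report 21: project built, pays 21, utility 18 - 21 = -3.
The best choice is 6 with utility 12.

6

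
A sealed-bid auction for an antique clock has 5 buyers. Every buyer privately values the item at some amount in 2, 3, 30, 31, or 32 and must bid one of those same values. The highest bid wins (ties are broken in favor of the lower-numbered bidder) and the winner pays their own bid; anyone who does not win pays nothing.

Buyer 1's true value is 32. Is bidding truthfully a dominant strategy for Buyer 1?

Consider the case where Buyer 2 bids 2, Buyer 3 bids 2, Buyer 4 bids 2 and Buyer 5 bids 2.
Truthful bid 32: wins, pays 32, utility 32 - 32 = 0.
Bid 2 instead: wins, pays 2, utility 32 - 2 = 30.
Since 30 > 0, bidding 2 is strictly better here, so truthful bidding is not dominant.

No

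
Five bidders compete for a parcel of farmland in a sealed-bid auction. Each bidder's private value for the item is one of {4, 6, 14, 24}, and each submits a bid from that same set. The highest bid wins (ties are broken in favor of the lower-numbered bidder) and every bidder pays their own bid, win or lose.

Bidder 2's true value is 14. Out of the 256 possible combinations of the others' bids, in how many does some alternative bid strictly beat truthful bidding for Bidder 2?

Others bid (4, 4, 4, 4): truth gives 0; bid 6 gives 8 > 0. Violating.
Others bid (4, 4, 4, 6): truth gives 0; bid 6 gives 8 > 0. Violating.
Others bid (4, 4, 4, 24): truth gives -14; bid 4 gives -4 > -14. Violating.
Others bid (4, 4, 6, 4): truth gives 0; bid 6 gives 8 > 0. Violating.
Others bid (4, 4, 4, 14): truth gives 0; no alternative beats it.
Others bid (4, 4, 6, 14): truth gives 0; no alternative beats it.
(Checking all 256 profiles: 210 have a profitable deviation, 46 do not.)

210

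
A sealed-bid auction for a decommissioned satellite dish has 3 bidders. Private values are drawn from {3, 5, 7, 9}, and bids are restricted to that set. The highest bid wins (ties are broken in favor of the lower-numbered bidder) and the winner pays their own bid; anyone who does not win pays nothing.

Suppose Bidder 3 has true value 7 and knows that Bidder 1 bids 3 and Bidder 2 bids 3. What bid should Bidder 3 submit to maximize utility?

Bid 3: loses, pays 0, utility 0.
Bid 5: wins, pays 5, utility 7 - 5 = 2.
Bid 7: wins, pays 7, utility 7 - 7 = 0.
Bid 9: wins, pays 9, utility 7 - 9 = -2.
The best choice is 5 with utility 2.

5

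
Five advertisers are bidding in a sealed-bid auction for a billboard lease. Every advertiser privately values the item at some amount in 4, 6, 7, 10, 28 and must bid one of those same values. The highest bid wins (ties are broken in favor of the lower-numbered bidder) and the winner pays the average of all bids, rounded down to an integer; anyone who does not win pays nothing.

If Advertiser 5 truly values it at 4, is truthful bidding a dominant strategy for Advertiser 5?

Yes

Check each profile of the others' bids and compare truth against every alternative bid.
Others bid (4, 4, 4, 4): truth gives 0, best alternative gives 0.
Others bid (4, 4, 4, 6): truth gives 0, best alternative gives 0.
Others bid (4, 4, 4, 7): truth gives 0, best alternative gives 0.
Others bid (4, 4, 4, 10): truth gives 0, best alternative gives 0.
Others bid (4, 4, 4, 28): truth gives 0, best alternative gives 0.
Others bid (4, 4, 6, 4): truth gives 0, best alternative gives 0.
(Remaining 619 profiles checked similarly; truth is weakly best in each.)
In every case the truthful bid is at least as good as any alternative, so it is a dominant strategy.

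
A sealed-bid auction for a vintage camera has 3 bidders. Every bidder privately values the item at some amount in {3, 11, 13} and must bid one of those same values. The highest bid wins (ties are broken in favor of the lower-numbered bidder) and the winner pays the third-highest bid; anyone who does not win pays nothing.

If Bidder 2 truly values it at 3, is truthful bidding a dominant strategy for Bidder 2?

Check each profile of the others' bids and compare truth against every alternative bid.
Others bid (3, 3): truth gives 0, best alternative gives 0.
Others bid (3, 11): truth gives 0, best alternative gives 0.
Others bid (3, 13): truth gives 0, best alternative gives 0.
Others bid (11, 3): truth gives 0, best alternative gives 0.
Others bid (11, 11): truth gives 0, best alternative gives 0.
Others bid (11, 13): truth gives 0, best alternative gives 0.
(Remaining 3 profiles checked similarly; truth is weakly best in each.)
In every case the truthful bid is at least as good as any alternative, so it is a dominant strategy.

Yes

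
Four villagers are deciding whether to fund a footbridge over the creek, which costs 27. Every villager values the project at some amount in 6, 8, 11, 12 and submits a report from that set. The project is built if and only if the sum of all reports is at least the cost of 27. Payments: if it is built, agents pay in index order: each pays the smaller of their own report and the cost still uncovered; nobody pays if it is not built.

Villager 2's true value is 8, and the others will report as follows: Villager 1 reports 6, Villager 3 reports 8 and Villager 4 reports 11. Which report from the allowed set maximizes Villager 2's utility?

Report 6: project built, pays 6, utility 8 - 6 = 2.
Report 8: project built, pays 8, utility 8 - 8 = 0.
Report 11: project built, pays 11, utility 8 - 11 = -3.
Report 12: project built, pays 12, utility 8 - 12 = -4.
The best choice is 6 with utility 2.

6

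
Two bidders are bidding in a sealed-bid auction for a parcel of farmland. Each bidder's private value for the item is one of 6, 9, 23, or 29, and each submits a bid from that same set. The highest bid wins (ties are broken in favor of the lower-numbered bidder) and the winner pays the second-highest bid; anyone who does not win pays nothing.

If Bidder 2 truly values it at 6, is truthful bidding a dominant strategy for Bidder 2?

Check each profile of the others' bids and compare truth against every alternative bid.
Others bid (6): truth gives 0, best alternative gives 0.
Others bid (9): truth gives 0, best alternative gives 0.
Others bid (23): truth gives 0, best alternative gives 0.
Others bid (29): truth gives 0, best alternative gives 0.
In every case the truthful bid is at least as good as any alternative, so it is a dominant strategy.

Yes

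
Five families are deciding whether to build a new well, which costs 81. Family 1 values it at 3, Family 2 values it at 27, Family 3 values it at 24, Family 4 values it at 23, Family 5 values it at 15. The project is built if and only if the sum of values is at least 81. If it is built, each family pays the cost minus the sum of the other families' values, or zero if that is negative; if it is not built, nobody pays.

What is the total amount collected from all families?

Total value 92 ≥ cost 81, so it is built.
Family 1: others sum to 89; max(0, 81 - 89) = 0.
Family 2: others sum to 65; max(0, 81 - 65) = 16.
Family 3: others sum to 68; max(0, 81 - 68) = 13.
Family 4: others sum to 69; max(0, 81 - 69) = 12.
Family 5: others sum to 77; max(0, 81 - 77) = 4.
Total collected = 0 + 16 + 13 + 12 + 4 = 45.

45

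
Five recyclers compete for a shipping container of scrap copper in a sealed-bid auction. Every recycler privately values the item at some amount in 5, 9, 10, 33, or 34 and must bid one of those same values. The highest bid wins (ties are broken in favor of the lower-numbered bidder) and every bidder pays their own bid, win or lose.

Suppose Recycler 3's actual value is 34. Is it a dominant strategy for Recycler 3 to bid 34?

Consider the case where Recycler 1 bids 5, Recycler 2 bids 5, Recycler 4 bids 5 and Recycler 5 bids 5.
Truthful bid 34: wins, pays 34, utility 34 - 34 = 0.
Bid 9 instead: wins, pays 9, utility 34 - 9 = 25.
Since 25 > 0, bidding 9 is strictly better here, so truthful bidding is not dominant.

No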